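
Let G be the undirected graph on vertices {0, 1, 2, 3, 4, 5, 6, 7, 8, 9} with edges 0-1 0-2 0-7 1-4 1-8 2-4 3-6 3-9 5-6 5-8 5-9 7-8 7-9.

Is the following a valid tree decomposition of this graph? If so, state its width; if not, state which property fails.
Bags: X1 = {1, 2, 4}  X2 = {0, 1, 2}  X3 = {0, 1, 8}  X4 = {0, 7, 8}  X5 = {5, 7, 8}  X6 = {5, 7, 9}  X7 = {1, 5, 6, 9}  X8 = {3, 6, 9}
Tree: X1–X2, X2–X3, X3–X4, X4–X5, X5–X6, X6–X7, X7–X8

No — bags containing vertex 1 are not connected in the tree.

A tree decomposition must satisfy three properties: every vertex lies in some bag; for every edge, both endpoints lie together in some bag; and for every vertex, the bags containing it form a connected subtree. Here bags containing vertex 1 are not connected in the tree, so the decomposition is invalid.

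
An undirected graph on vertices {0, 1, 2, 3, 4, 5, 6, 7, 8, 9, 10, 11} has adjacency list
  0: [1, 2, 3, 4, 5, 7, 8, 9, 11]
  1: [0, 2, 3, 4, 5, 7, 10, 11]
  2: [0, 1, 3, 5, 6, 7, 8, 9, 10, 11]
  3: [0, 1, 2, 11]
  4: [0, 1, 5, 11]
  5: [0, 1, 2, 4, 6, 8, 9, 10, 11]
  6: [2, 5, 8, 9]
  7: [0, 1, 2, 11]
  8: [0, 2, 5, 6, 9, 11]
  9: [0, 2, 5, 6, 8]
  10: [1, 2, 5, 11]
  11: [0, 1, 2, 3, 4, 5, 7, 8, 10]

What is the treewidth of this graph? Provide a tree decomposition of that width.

Every bag has size at most 5, so the width is 5 − 1 = 4 and tw(G) ≤ 4. For the lower bound, the 5 vertices {0, 2, 5, 8, 9} are pairwise adjacent, and any tree decomposition puts a clique entirely inside one bag — forcing width ≥ 4. Therefore the treewidth is 4.

Treewidth 4.
One such decomposition:
Bags: B1 = {0, 2, 5, 8, 11}  B2 = {0, 1, 2, 5, 11}  B3 = {1, 2, 5, 10, 11}  B4 = {0, 1, 2, 7, 11}  B5 = {0, 1, 4, 5, 11}  B6 = {0, 2, 5, 8, 9}  B7 = {2, 5, 6, 8, 9}  B8 = {0, 1, 2, 3, 11}
Tree: B1–B2, B2–B3, B2–B4, B2–B5, B1–B6, B6–B7, B4–B8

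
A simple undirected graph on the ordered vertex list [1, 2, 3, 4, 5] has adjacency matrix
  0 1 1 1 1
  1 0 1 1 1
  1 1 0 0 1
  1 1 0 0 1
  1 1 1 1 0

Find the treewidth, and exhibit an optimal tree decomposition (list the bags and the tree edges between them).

Treewidth 3.
One optimal decomposition is:
Bags: B1 = {1, 2, 3, 5}  B2 = {1, 2, 4, 5}
Tree: B1–B2

Every bag has size at most 4, so the width is 4 − 1 = 3 and tw(G) ≤ 3. Conversely, {1, 2, 3, 5} is a clique of size 4, and the vertices of any clique must share a bag in every tree decomposition; so some bag has ≥ 4 vertices and tw(G) ≥ 3. Hence tw(G) = 3 exactly.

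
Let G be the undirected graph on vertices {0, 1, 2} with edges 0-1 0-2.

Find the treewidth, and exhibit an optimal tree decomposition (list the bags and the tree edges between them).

Every bag has size at most 2, so the width is 2 − 1 = 1 and tw(G) ≤ 1. G has an edge, so its treewidth is at least 1. The upper and lower bounds meet at 1, so that is the treewidth.

Treewidth 1.
One optimal decomposition is:
Bags: B1 = {0, 2}  B2 = {0, 1}
Tree: B1–B2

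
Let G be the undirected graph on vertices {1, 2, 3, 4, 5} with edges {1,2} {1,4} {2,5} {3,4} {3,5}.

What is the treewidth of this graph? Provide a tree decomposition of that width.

Each bag holds 3 vertices, so the decomposition has width 2, which upper-bounds the treewidth. The edges 5–2–1–4–3–5 form a cycle, so G is not a tree and its treewidth is at least 2. Therefore the treewidth is 2.

Treewidth 2.
Bags: B1 = {1, 2, 5}  B2 = {1, 4, 5}  B3 = {3, 4, 5}
Tree: B1–B2, B2–B3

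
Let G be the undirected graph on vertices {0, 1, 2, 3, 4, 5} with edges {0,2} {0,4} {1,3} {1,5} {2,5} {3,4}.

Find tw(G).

2

A width-2 tree decomposition is:
Bags: B1 = {0, 3, 4}  B2 = {0, 1, 3}  B3 = {0, 1, 5}  B4 = {0, 2, 5}
Tree: B1–B2, B2–B3, B3–B4
Each bag holds 3 vertices, so the decomposition has width 2, which upper-bounds the treewidth. Since 0–4–3–1–5–2–0 is a cycle in G, G is not acyclic. Forests are exactly the graphs of treewidth ≤ 1, so tw(G) ≥ 2. The upper and lower bounds meet at 2, so that is the treewidth.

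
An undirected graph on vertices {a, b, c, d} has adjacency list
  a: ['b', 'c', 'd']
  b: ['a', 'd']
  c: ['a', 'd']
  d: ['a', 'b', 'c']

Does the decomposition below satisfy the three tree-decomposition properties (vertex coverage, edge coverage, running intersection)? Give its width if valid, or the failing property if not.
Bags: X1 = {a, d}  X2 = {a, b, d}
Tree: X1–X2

No — vertex c appears in no bag.

A tree decomposition must satisfy three properties: every vertex lies in some bag; for every edge, both endpoints lie together in some bag; and for every vertex, the bags containing it form a connected subtree. Here vertex c appears in no bag, so the decomposition is invalid.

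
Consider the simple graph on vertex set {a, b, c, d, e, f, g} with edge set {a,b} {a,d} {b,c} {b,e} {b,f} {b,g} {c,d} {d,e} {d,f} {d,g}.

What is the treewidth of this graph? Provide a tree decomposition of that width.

Each bag holds 3 vertices, so the decomposition has width 2, which upper-bounds the treewidth. The edges d–a–b–g–d form a cycle, so G is not a tree and its treewidth is at least 2. The upper and lower bounds meet at 2, so that is the treewidth.

Treewidth 2.
Bags: B1 = {a, b, d}  B2 = {b, d, g}  B3 = {b, d, f}  B4 = {b, c, d}  B5 = {b, d, e}
Tree: B1–B2, B2–B3, B3–B4, B4–B5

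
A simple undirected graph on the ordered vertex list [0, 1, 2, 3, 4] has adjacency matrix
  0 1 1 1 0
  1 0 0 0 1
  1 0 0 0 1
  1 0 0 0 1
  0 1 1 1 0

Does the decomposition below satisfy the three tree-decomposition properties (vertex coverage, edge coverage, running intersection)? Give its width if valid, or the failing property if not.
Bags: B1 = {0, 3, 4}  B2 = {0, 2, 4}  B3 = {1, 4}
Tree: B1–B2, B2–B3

No — edge (0,1) lies in no bag.

A tree decomposition must satisfy three properties: every vertex lies in some bag; for every edge, both endpoints lie together in some bag; and for every vertex, the bags containing it form a connected subtree. Here edge (0,1) lies in no bag, so the decomposition is invalid.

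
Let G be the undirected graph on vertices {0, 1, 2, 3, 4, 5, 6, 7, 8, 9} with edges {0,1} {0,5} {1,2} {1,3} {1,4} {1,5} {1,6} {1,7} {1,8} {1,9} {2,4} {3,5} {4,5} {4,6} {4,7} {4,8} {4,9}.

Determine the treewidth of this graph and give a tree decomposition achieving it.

Treewidth 2.
One such decomposition:
Bags: B1 = {0, 1, 5}  B2 = {1, 4, 5}  B3 = {1, 3, 5}  B4 = {1, 4, 7}  B5 = {1, 4, 6}  B6 = {1, 4, 8}  B7 = {1, 4, 9}  B8 = {1, 2, 4}
Tree: B1–B2, B1–B3, B2–B4, B2–B5, B4–B6, B4–B7, B5–B8

The largest bag has 3 vertices, giving width 2; this decomposition certifies tw(G) ≤ 2. On the other hand G contains the 3-clique {0, 1, 5}. A clique must lie in a single bag of any decomposition, so no decomposition can have width below 2. Therefore the treewidth is 2.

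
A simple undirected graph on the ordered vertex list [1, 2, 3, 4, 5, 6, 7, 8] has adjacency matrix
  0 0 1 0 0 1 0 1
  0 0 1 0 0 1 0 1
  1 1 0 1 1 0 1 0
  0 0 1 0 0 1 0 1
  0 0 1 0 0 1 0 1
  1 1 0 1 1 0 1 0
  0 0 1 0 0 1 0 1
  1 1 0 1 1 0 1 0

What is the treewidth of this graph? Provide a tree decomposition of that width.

Each bag holds 4 vertices, so the decomposition has width 3, which upper-bounds the treewidth. For the lower bound: the 4 vertex sets {1,3}, {7,8}, {6}, {2} are disjoint, each induces a connected subgraph, and every pair is joined by at least one edge of G. Contracting each set to a single vertex therefore yields K_{4} as a minor, and since treewidth is minor-monotone, tw(G) ≥ tw(K_{4}) = 3. The upper and lower bounds meet at 3, so that is the treewidth.

Treewidth 3.
Bags: B1 = {1, 3, 6, 8}  B2 = {3, 6, 7, 8}  B3 = {2, 3, 6, 8}  B4 = {3, 5, 6, 8}  B5 = {3, 4, 6, 8}
Tree: B1–B2, B2–B3, B3–B4, B4–B5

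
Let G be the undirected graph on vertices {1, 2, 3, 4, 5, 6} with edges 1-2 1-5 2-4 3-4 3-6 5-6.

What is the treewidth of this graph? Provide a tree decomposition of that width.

Every bag has size at most 3, so the width is 3 − 1 = 2 and tw(G) ≤ 2. The edges 3–4–2–1–5–6–3 form a cycle, so G is not a tree and its treewidth is at least 2. The upper and lower bounds meet at 2, so that is the treewidth.

Treewidth 2.
One optimal decomposition is:
Bags: B1 = {2, 3, 4}  B2 = {1, 2, 3}  B3 = {1, 3, 5}  B4 = {3, 5, 6}
Tree: B1–B2, B2–B3, B3–B4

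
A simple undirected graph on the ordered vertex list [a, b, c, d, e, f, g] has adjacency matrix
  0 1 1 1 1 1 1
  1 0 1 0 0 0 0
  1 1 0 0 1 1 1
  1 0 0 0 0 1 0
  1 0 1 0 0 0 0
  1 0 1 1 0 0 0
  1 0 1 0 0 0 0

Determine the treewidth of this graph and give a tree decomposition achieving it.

Every bag has size at most 3, so the width is 3 − 1 = 2 and tw(G) ≤ 2. Conversely, {a, d, f} is a clique of size 3, and the vertices of any clique must share a bag in every tree decomposition; so some bag has ≥ 3 vertices and tw(G) ≥ 2. Hence tw(G) = 2 exactly.

Treewidth 2.
Bags: B1 = {a, c, f}  B2 = {a, b, c}  B3 = {a, c, e}  B4 = {a, d, f}  B5 = {a, c, g}
Tree: B1–B2, B1–B3, B1–B4, B2–B5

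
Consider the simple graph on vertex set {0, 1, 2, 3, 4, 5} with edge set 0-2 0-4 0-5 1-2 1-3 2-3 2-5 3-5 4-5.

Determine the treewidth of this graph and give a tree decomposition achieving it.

Treewidth 2.
One such decomposition:
Bags: B1 = {0, 2, 5}  B2 = {2, 3, 5}  B3 = {0, 4, 5}  B4 = {1, 2, 3}
Tree: B1–B2, B1–B3, B2–B4

Every bag has size at most 3, so the width is 3 − 1 = 2 and tw(G) ≤ 2. For the lower bound, the 3 vertices {0, 2, 5} are pairwise adjacent, and any tree decomposition puts a clique entirely inside one bag — forcing width ≥ 2. Therefore the treewidth is 2.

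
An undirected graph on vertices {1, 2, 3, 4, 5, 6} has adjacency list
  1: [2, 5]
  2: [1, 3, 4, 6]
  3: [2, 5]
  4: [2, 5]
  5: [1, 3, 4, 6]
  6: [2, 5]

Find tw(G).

A width-2 tree decomposition is:
Bags: B1 = {2, 3, 5}  B2 = {2, 5, 6}  B3 = {2, 4, 5}  B4 = {1, 2, 5}
Tree: B1–B2, B2–B3, B3–B4
The largest bag has 3 vertices, giving width 2; this decomposition certifies tw(G) ≤ 2. For the lower bound, G contains the cycle 2–3–5–6–2, so G is not a forest; only forests have treewidth ≤ 1, hence tw(G) ≥ 2. Therefore the treewidth is 2.

2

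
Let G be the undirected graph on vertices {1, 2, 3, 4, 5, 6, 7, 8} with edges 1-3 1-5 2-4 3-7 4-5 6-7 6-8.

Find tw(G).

1

A width-1 tree decomposition is:
Bags: B1 = {2, 4}  B2 = {4, 5}  B3 = {1, 5}  B4 = {1, 3}  B5 = {3, 7}  B6 = {6, 7}  B7 = {6, 8}
Tree: B1–B2, B2–B3, B3–B4, B4–B5, B5–B6, B6–B7
Every bag has size at most 2, so the width is 2 − 1 = 1 and tw(G) ≤ 1. Any graph with an edge has treewidth ≥ 1, and G has the edge 2–4. The upper and lower bounds meet at 1, so that is the treewidth.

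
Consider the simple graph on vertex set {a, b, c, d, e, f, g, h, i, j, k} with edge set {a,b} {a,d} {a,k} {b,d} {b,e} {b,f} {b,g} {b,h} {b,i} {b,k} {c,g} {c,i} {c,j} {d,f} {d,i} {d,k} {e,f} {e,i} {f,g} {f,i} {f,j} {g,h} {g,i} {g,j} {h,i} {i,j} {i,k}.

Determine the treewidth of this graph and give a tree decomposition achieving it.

Every bag has size at most 4, so the width is 4 − 1 = 3 and tw(G) ≤ 3. For the lower bound, the 4 vertices {a, b, d, k} are pairwise adjacent, and any tree decomposition puts a clique entirely inside one bag — forcing width ≥ 3. Hence tw(G) = 3 exactly.

Treewidth 3.
Bags: B1 = {b, d, f, i}  B2 = {b, d, i, k}  B3 = {b, e, f, i}  B4 = {a, b, d, k}  B5 = {b, f, g, i}  B6 = {b, g, h, i}  B7 = {f, g, i, j}  B8 = {c, g, i, j}
Tree: B1–B2, B1–B3, B2–B4, B1–B5, B5–B6, B5–B7, B7–B8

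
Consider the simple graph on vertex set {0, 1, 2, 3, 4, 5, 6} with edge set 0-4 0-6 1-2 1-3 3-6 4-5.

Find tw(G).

A width-1 tree decomposition is:
Bags: B1 = {4, 5}  B2 = {0, 4}  B3 = {0, 6}  B4 = {3, 6}  B5 = {1, 3}  B6 = {1, 2}
Tree: B1–B2, B2–B3, B3–B4, B4–B5, B5–B6
Every bag has size at most 2, so the width is 2 − 1 = 1 and tw(G) ≤ 1. Any graph with an edge has treewidth ≥ 1, and G has the edge 5–4. Combining the bounds, tw(G) = 1.

1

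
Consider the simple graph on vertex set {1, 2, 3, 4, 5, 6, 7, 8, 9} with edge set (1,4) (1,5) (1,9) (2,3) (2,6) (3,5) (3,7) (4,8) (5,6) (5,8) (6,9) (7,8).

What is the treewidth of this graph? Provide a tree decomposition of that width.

Every bag has size at most 4, so the width is 4 − 1 = 3 and tw(G) ≤ 3. For the lower bound: the 4 vertex sets {4,7,8}, {1}, {5}, {2,3,6,9} are disjoint, each induces a connected subgraph, and every pair is joined by at least one edge of G. Contracting each set to a single vertex therefore yields K_{4} as a minor, and since treewidth is minor-monotone, tw(G) ≥ tw(K_{4}) = 3. Combining the bounds, tw(G) = 3.

Treewidth 3.
One optimal decomposition is:
Bags: B1 = {1, 4, 7, 8}  B2 = {1, 5, 7, 8}  B3 = {1, 3, 5, 7}  B4 = {1, 3, 5, 9}  B5 = {3, 5, 6, 9}  B6 = {2, 3, 6, 9}
Tree: B1–B2, B2–B3, B3–B4, B4–B5, B5–B6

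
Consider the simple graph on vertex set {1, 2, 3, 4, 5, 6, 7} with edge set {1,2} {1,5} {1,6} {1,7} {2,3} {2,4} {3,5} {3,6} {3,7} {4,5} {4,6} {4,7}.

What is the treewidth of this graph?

A width-3 tree decomposition is:
Bags: B1 = {1, 3, 4, 7}  B2 = {1, 2, 3, 4}  B3 = {1, 3, 4, 5}  B4 = {1, 3, 4, 6}
Tree: B1–B2, B2–B3, B3–B4
Each bag holds 4 vertices, so the decomposition has width 3, which upper-bounds the treewidth. For the lower bound: the 4 vertex sets {1,7}, {2,4}, {3}, {5} are disjoint, each induces a connected subgraph, and every pair is joined by at least one edge of G. Contracting each set to a single vertex therefore yields K_{4} as a minor, and since treewidth is minor-monotone, tw(G) ≥ tw(K_{4}) = 3. Combining the bounds, tw(G) = 3.

3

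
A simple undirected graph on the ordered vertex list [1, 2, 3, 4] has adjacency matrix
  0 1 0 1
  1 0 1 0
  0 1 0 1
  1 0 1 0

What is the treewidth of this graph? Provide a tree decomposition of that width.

Each bag holds 3 vertices, so the decomposition has width 2, which upper-bounds the treewidth. Since 2–1–4–3–2 is a cycle in G, G is not acyclic. Forests are exactly the graphs of treewidth ≤ 1, so tw(G) ≥ 2. Hence tw(G) = 2 exactly.

Treewidth 2.
Bags: B1 = {1, 2, 4}  B2 = {2, 3, 4}
Tree: B1–B2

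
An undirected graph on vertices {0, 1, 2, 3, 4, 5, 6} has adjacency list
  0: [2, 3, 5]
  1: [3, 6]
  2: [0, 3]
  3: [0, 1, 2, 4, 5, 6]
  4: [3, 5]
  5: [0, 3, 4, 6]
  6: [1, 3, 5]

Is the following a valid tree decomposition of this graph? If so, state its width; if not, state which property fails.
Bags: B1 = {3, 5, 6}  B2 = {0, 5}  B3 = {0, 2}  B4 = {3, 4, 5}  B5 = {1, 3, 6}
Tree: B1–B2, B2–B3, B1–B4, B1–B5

A tree decomposition must satisfy three properties: every vertex lies in some bag; for every edge, both endpoints lie together in some bag; and for every vertex, the bags containing it form a connected subtree. Here edge (3,0) lies in no bag, so the decomposition is invalid.

No — edge (3,0) lies in no bag.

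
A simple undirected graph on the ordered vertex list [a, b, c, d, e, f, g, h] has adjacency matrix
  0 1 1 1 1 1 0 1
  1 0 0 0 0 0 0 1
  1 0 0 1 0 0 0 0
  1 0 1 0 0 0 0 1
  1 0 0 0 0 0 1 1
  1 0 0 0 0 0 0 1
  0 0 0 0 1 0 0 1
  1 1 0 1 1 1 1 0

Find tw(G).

A width-2 tree decomposition is:
Bags: B1 = {a, e, h}  B2 = {a, f, h}  B3 = {e, g, h}  B4 = {a, d, h}  B5 = {a, c, d}  B6 = {a, b, h}
Tree: B1–B2, B1–B3, B2–B4, B4–B5, B4–B6
The largest bag has 3 vertices, giving width 2; this decomposition certifies tw(G) ≤ 2. For the lower bound, the 3 vertices {e, g, h} are pairwise adjacent, and any tree decomposition puts a clique entirely inside one bag — forcing width ≥ 2. Therefore the treewidth is 2.

2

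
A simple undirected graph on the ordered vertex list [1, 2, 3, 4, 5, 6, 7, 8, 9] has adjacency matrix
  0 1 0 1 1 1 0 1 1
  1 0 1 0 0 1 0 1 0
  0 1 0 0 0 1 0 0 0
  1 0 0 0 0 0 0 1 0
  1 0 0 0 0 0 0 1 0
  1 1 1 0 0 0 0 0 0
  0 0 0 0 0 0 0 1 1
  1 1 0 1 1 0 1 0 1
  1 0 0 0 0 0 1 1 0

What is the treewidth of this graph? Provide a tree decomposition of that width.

Treewidth 2.
One optimal decomposition is:
Bags: B1 = {1, 4, 8}  B2 = {1, 8, 9}  B3 = {1, 2, 8}  B4 = {1, 2, 6}  B5 = {1, 5, 8}  B6 = {2, 3, 6}  B7 = {7, 8, 9}
Tree: B1–B2, B1–B3, B3–B4, B2–B5, B4–B6, B2–B7

The largest bag has 3 vertices, giving width 2; this decomposition certifies tw(G) ≤ 2. On the other hand G contains the 3-clique {1, 8, 9}. A clique must lie in a single bag of any decomposition, so no decomposition can have width below 2. Hence tw(G) = 2 exactly.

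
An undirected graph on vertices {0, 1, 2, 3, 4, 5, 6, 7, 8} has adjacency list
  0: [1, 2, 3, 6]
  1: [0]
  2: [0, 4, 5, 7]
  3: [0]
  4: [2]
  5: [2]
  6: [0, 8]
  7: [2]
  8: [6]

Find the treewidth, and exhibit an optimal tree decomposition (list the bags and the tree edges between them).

Treewidth 1.
One such decomposition:
Bags: B1 = {0, 6}  B2 = {0, 2}  B3 = {2, 4}  B4 = {2, 5}  B5 = {2, 7}  B6 = {6, 8}  B7 = {0, 1}  B8 = {0, 3}
Tree: B1–B2, B2–B3, B3–B4, B3–B5, B1–B6, B1–B7, B7–B8

Each bag holds 2 vertices, so the decomposition has width 1, which upper-bounds the treewidth. Any graph with an edge has treewidth ≥ 1, and G has the edge 0–6. The upper and lower bounds meet at 1, so that is the treewidth.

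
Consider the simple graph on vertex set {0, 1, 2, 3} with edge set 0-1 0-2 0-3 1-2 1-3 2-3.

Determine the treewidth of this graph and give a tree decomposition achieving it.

Treewidth 3.
One optimal decomposition is:
Bags: B1 = {0, 1, 2, 3}
Tree: (single bag)

With just one bag of size 4, the width is 4 − 1 = 3, so tw(G) ≤ 3. Conversely, {0, 1, 2, 3} is a clique of size 4, and the vertices of any clique must share a bag in every tree decomposition; so some bag has ≥ 4 vertices and tw(G) ≥ 3. Hence tw(G) = 3 exactly.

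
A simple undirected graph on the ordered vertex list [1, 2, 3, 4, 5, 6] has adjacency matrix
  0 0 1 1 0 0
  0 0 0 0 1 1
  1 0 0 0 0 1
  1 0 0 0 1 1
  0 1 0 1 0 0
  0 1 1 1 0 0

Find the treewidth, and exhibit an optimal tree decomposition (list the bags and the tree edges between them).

Treewidth 2.
Bags: B1 = {1, 3, 6}  B2 = {1, 4, 6}  B3 = {2, 4, 6}  B4 = {2, 4, 5}
Tree: B1–B2, B2–B3, B3–B4

Every bag has size at most 3, so the width is 3 − 1 = 2 and tw(G) ≤ 2. The edges 3–1–4–6–3 form a cycle, so G is not a tree and its treewidth is at least 2. The upper and lower bounds meet at 2, so that is the treewidth.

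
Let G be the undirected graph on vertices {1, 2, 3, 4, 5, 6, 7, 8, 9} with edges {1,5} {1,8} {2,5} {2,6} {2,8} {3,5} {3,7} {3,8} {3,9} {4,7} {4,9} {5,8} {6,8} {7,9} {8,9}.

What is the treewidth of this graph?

A width-2 tree decomposition is:
Bags: B1 = {3, 5, 8}  B2 = {3, 8, 9}  B3 = {2, 5, 8}  B4 = {2, 6, 8}  B5 = {1, 5, 8}  B6 = {3, 7, 9}  B7 = {4, 7, 9}
Tree: B1–B2, B1–B3, B3–B4, B1–B5, B2–B6, B6–B7
Every bag has size at most 3, so the width is 3 − 1 = 2 and tw(G) ≤ 2. For the lower bound, the 3 vertices {3, 8, 9} are pairwise adjacent, and any tree decomposition puts a clique entirely inside one bag — forcing width ≥ 2. Combining the bounds, tw(G) = 2.

2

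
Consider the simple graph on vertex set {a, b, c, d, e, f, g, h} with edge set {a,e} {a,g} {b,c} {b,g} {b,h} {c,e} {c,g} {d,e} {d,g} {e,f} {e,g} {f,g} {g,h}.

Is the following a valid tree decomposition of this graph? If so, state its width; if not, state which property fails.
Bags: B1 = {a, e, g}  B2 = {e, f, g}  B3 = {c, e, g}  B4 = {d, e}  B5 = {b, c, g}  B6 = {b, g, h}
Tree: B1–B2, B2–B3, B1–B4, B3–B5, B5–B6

No — edge (g,d) lies in no bag.

A tree decomposition must satisfy three properties: every vertex lies in some bag; for every edge, both endpoints lie together in some bag; and for every vertex, the bags containing it form a connected subtree. Here edge (g,d) lies in no bag, so the decomposition is invalid.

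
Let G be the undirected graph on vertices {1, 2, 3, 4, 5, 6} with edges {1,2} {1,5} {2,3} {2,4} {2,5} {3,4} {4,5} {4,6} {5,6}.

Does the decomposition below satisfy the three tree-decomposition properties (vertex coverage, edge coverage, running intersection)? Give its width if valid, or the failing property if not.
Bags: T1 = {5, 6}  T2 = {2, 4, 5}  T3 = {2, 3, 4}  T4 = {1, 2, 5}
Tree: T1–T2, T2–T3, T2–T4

No — edge (4,6) lies in no bag.

A tree decomposition must satisfy three properties: every vertex lies in some bag; for every edge, both endpoints lie together in some bag; and for every vertex, the bags containing it form a connected subtree. Here edge (4,6) lies in no bag, so the decomposition is invalid.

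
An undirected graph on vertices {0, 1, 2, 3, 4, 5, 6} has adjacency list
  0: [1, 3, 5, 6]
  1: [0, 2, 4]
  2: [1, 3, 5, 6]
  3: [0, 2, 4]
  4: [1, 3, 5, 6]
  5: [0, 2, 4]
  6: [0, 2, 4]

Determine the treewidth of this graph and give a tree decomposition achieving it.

Each bag holds 4 vertices, so the decomposition has width 3, which upper-bounds the treewidth. For the lower bound: the 4 vertex sets {4,6}, {2,3}, {0}, {1} are disjoint, each induces a connected subgraph, and every pair is joined by at least one edge of G. Contracting each set to a single vertex therefore yields K_{4} as a minor, and since treewidth is minor-monotone, tw(G) ≥ tw(K_{4}) = 3. Hence tw(G) = 3 exactly.

Treewidth 3.
One optimal decomposition is:
Bags: B1 = {0, 2, 4, 6}  B2 = {0, 2, 3, 4}  B3 = {0, 1, 2, 4}  B4 = {0, 2, 4, 5}
Tree: B1–B2, B2–B3, B3–B4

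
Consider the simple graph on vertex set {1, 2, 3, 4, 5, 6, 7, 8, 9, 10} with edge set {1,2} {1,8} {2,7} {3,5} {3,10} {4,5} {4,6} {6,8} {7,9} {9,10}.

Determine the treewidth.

A width-2 tree decomposition is:
Bags: B1 = {3, 9, 10}  B2 = {3, 5, 9}  B3 = {4, 5, 9}  B4 = {4, 6, 9}  B5 = {6, 8, 9}  B6 = {1, 8, 9}  B7 = {1, 2, 9}  B8 = {2, 7, 9}
Tree: B1–B2, B2–B3, B3–B4, B4–B5, B5–B6, B6–B7, B7–B8
Every bag has size at most 3, so the width is 3 − 1 = 2 and tw(G) ≤ 2. For the lower bound, G contains the cycle 9–10–3–5–4–6–8–1–2–7–9, so G is not a forest; only forests have treewidth ≤ 1, hence tw(G) ≥ 2. Therefore the treewidth is 2.

2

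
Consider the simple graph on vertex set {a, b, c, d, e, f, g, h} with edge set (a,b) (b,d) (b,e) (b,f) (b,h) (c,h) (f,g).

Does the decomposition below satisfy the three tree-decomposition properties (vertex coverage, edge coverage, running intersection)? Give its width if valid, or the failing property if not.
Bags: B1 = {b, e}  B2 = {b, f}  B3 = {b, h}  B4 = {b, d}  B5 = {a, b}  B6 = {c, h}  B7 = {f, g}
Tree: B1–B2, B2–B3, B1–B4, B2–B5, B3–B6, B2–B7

Yes; width 1.

Vertex coverage: the bags together contain {a, b, c, d, e, f, g, h}, the full vertex set. Edge coverage: each edge of G has both endpoints in at least one bag. Running intersection: for every vertex, the bags containing it form a connected subtree. All three properties hold, so this is a valid tree decomposition of width max|bag| − 1 = 1, and hence tw(G) ≤ 1.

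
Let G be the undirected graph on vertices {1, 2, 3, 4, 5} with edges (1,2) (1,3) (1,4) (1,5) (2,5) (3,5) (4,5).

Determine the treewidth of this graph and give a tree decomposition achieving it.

Treewidth 2.
One optimal decomposition is:
Bags: B1 = {1, 2, 5}  B2 = {1, 4, 5}  B3 = {1, 3, 5}
Tree: B1–B2, B1–B3

Every bag has size at most 3, so the width is 3 − 1 = 2 and tw(G) ≤ 2. Conversely, {1, 2, 5} is a clique of size 3, and the vertices of any clique must share a bag in every tree decomposition; so some bag has ≥ 3 vertices and tw(G) ≥ 2. Hence tw(G) = 2 exactly.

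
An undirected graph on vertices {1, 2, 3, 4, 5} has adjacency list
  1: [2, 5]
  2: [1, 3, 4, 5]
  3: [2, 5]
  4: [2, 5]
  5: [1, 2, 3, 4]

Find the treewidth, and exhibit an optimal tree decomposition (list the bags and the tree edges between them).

Each bag holds 3 vertices, so the decomposition has width 2, which upper-bounds the treewidth. Conversely, {1, 2, 5} is a clique of size 3, and the vertices of any clique must share a bag in every tree decomposition; so some bag has ≥ 3 vertices and tw(G) ≥ 2. Therefore the treewidth is 2.

Treewidth 2.
One optimal decomposition is:
Bags: B1 = {2, 3, 5}  B2 = {2, 4, 5}  B3 = {1, 2, 5}
Tree: B1–B2, B1–B3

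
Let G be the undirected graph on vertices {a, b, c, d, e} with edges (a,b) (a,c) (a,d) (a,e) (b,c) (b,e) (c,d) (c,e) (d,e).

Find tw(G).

A width-3 tree decomposition is:
Bags: B1 = {a, c, d, e}  B2 = {a, b, c, e}
Tree: B1–B2
The largest bag has 4 vertices, giving width 3; this decomposition certifies tw(G) ≤ 3. Conversely, {a, c, d, e} is a clique of size 4, and the vertices of any clique must share a bag in every tree decomposition; so some bag has ≥ 4 vertices and tw(G) ≥ 3. The upper and lower bounds meet at 3, so that is the treewidth.

3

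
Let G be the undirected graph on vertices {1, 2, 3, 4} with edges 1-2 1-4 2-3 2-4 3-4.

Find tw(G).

A width-2 tree decomposition is:
Bags: B1 = {1, 2, 4}  B2 = {2, 3, 4}
Tree: B1–B2
Every bag has size at most 3, so the width is 3 − 1 = 2 and tw(G) ≤ 2. Conversely, {1, 2, 4} is a clique of size 3, and the vertices of any clique must share a bag in every tree decomposition; so some bag has ≥ 3 vertices and tw(G) ≥ 2. Combining the bounds, tw(G) = 2.

2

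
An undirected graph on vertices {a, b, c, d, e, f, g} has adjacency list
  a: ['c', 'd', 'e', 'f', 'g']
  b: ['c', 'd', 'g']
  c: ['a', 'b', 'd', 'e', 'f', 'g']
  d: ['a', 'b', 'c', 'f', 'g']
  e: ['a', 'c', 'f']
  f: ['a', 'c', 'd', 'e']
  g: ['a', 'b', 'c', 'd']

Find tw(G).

3

A width-3 tree decomposition is:
Bags: B1 = {a, c, e, f}  B2 = {a, c, d, f}  B3 = {a, c, d, g}  B4 = {b, c, d, g}
Tree: B1–B2, B2–B3, B3–B4
The largest bag has 4 vertices, giving width 3; this decomposition certifies tw(G) ≤ 3. Conversely, {a, c, d, g} is a clique of size 4, and the vertices of any clique must share a bag in every tree decomposition; so some bag has ≥ 4 vertices and tw(G) ≥ 3. Hence tw(G) = 3 exactly.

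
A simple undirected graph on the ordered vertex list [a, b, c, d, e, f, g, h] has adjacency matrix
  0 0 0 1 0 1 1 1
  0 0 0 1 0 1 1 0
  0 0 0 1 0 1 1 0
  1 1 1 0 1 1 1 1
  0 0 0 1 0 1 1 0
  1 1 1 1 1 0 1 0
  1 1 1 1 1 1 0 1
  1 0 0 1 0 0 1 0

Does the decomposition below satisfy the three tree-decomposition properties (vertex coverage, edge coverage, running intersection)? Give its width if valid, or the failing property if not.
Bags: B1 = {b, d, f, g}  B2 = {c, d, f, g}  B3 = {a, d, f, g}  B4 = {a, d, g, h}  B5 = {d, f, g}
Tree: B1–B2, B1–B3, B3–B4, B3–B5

No — vertex e appears in no bag.

A tree decomposition must satisfy three properties: every vertex lies in some bag; for every edge, both endpoints lie together in some bag; and for every vertex, the bags containing it form a connected subtree. Here vertex e appears in no bag, so the decomposition is invalid.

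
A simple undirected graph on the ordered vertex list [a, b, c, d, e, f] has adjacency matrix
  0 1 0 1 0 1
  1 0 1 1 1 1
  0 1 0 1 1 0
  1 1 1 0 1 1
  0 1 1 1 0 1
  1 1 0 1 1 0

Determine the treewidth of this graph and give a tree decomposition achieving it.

Treewidth 3.
One optimal decomposition is:
Bags: B1 = {b, c, d, e}  B2 = {b, d, e, f}  B3 = {a, b, d, f}
Tree: B1–B2, B2–B3

Each bag holds 4 vertices, so the decomposition has width 3, which upper-bounds the treewidth. For the lower bound, the 4 vertices {b, c, d, e} are pairwise adjacent, and any tree decomposition puts a clique entirely inside one bag — forcing width ≥ 3. Combining the bounds, tw(G) = 3.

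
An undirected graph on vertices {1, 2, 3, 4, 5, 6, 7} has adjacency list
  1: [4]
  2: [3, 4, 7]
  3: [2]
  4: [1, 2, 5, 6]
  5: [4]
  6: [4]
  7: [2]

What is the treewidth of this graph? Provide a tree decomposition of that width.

Every bag has size at most 2, so the width is 2 − 1 = 1 and tw(G) ≤ 1. G has an edge, so its treewidth is at least 1. The upper and lower bounds meet at 1, so that is the treewidth.

Treewidth 1.
One optimal decomposition is:
Bags: B1 = {2, 4}  B2 = {4, 5}  B3 = {2, 3}  B4 = {1, 4}  B5 = {2, 7}  B6 = {4, 6}
Tree: B1–B2, B1–B3, B2–B4, B1–B5, B2–B6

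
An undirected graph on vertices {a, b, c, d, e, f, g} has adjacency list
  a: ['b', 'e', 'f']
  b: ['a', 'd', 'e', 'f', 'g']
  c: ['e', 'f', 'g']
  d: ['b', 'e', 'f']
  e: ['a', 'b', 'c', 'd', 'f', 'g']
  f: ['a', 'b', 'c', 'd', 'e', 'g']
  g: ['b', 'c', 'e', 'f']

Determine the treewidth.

3

A width-3 tree decomposition is:
Bags: B1 = {a, b, e, f}  B2 = {b, e, f, g}  B3 = {c, e, f, g}  B4 = {b, d, e, f}
Tree: B1–B2, B2–B3, B2–B4
Each bag holds 4 vertices, so the decomposition has width 3, which upper-bounds the treewidth. For the lower bound, the 4 vertices {c, e, f, g} are pairwise adjacent, and any tree decomposition puts a clique entirely inside one bag — forcing width ≥ 3. Hence tw(G) = 3 exactly.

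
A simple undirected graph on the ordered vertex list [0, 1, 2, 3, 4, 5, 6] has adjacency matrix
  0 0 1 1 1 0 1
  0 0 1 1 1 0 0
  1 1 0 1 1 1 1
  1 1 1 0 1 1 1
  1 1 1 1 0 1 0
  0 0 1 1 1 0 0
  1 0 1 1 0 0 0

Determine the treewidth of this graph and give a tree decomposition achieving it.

Treewidth 3.
Bags: B1 = {1, 2, 3, 4}  B2 = {0, 2, 3, 4}  B3 = {2, 3, 4, 5}  B4 = {0, 2, 3, 6}
Tree: B1–B2, B2–B3, B2–B4

Every bag has size at most 4, so the width is 4 − 1 = 3 and tw(G) ≤ 3. On the other hand G contains the 4-clique {0, 2, 3, 4}. A clique must lie in a single bag of any decomposition, so no decomposition can have width below 3. Combining the bounds, tw(G) = 3.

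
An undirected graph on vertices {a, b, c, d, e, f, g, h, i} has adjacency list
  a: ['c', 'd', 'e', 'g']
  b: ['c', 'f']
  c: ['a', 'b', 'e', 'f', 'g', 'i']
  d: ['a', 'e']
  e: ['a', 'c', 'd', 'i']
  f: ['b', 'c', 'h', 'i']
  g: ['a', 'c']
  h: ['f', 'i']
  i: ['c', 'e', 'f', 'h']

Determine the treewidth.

2

A width-2 tree decomposition is:
Bags: B1 = {a, c, e}  B2 = {c, e, i}  B3 = {c, f, i}  B4 = {b, c, f}  B5 = {a, d, e}  B6 = {f, h, i}  B7 = {a, c, g}
Tree: B1–B2, B2–B3, B3–B4, B1–B5, B3–B6, B1–B7
The largest bag has 3 vertices, giving width 2; this decomposition certifies tw(G) ≤ 2. For the lower bound, the 3 vertices {a, d, e} are pairwise adjacent, and any tree decomposition puts a clique entirely inside one bag — forcing width ≥ 2. The upper and lower bounds meet at 2, so that is the treewidth.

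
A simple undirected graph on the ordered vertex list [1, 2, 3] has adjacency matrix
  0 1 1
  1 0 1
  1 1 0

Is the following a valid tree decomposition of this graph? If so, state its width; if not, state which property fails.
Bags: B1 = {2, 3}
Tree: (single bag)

A tree decomposition must satisfy three properties: every vertex lies in some bag; for every edge, both endpoints lie together in some bag; and for every vertex, the bags containing it form a connected subtree. Here vertex 1 appears in no bag, so the decomposition is invalid.

No — vertex 1 appears in no bag.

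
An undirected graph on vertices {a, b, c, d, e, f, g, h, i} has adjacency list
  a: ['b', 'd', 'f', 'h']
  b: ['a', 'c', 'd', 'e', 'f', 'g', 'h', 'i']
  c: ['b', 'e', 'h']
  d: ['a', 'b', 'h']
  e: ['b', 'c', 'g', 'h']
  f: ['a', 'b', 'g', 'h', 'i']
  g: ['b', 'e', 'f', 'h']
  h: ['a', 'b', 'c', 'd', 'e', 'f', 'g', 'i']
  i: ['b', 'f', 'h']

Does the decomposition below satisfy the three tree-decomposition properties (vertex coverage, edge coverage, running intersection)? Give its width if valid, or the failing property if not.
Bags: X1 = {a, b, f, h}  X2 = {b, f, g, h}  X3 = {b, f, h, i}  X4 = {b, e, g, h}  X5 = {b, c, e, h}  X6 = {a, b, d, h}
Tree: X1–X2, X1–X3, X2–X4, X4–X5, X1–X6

Yes; width 3.

Vertex coverage: the bags together contain {a, b, c, d, e, f, g, h, i}, the full vertex set. Edge coverage: each edge of G has both endpoints in at least one bag. Running intersection: for every vertex, the bags containing it form a connected subtree. All three properties hold, so this is a valid tree decomposition of width max|bag| − 1 = 3, and hence tw(G) ≤ 3.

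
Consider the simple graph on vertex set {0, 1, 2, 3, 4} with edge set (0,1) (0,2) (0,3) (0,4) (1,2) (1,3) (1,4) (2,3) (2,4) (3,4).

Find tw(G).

4

A width-4 tree decomposition is:
Bags: B1 = {0, 1, 2, 3, 4}
Tree: (single bag)
With just one bag of size 5, the width is 5 − 1 = 4, so tw(G) ≤ 4. On the other hand G contains the 5-clique {0, 1, 2, 3, 4}. A clique must lie in a single bag of any decomposition, so no decomposition can have width below 4. Combining the bounds, tw(G) = 4.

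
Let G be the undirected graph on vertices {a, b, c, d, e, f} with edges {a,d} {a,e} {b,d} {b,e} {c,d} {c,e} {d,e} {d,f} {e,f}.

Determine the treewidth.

A width-2 tree decomposition is:
Bags: B1 = {c, d, e}  B2 = {a, d, e}  B3 = {d, e, f}  B4 = {b, d, e}
Tree: B1–B2, B2–B3, B1–B4
Each bag holds 3 vertices, so the decomposition has width 2, which upper-bounds the treewidth. On the other hand G contains the 3-clique {d, e, f}. A clique must lie in a single bag of any decomposition, so no decomposition can have width below 2. The upper and lower bounds meet at 2, so that is the treewidth.

2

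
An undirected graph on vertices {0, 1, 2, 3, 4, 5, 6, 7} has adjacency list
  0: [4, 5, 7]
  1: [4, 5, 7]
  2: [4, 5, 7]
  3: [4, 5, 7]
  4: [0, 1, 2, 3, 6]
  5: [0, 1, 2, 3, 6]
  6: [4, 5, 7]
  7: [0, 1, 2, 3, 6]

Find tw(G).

A width-3 tree decomposition is:
Bags: B1 = {3, 4, 5, 7}  B2 = {2, 4, 5, 7}  B3 = {0, 4, 5, 7}  B4 = {1, 4, 5, 7}  B5 = {4, 5, 6, 7}
Tree: B1–B2, B2–B3, B3–B4, B4–B5
Every bag has size at most 4, so the width is 4 − 1 = 3 and tw(G) ≤ 3. For the lower bound: the 4 vertex sets {3,4}, {2,7}, {5}, {0} are disjoint, each induces a connected subgraph, and every pair is joined by at least one edge of G. Contracting each set to a single vertex therefore yields K_{4} as a minor, and since treewidth is minor-monotone, tw(G) ≥ tw(K_{4}) = 3. Therefore the treewidth is 3.

3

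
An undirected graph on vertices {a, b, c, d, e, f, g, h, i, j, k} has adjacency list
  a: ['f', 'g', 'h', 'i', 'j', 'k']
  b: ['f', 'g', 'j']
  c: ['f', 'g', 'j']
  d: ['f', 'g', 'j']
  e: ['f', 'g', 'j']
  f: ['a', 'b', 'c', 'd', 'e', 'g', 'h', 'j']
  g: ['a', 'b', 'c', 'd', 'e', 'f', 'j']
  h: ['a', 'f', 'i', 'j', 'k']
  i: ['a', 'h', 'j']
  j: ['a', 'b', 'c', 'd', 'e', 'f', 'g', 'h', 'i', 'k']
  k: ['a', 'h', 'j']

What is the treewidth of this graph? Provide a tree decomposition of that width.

Treewidth 3.
One such decomposition:
Bags: B1 = {b, f, g, j}  B2 = {a, f, g, j}  B3 = {c, f, g, j}  B4 = {a, f, h, j}  B5 = {e, f, g, j}  B6 = {d, f, g, j}  B7 = {a, h, j, k}  B8 = {a, h, i, j}
Tree: B1–B2, B2–B3, B2–B4, B2–B5, B5–B6, B4–B7, B7–B8

Each bag holds 4 vertices, so the decomposition has width 3, which upper-bounds the treewidth. Conversely, {d, f, g, j} is a clique of size 4, and the vertices of any clique must share a bag in every tree decomposition; so some bag has ≥ 4 vertices and tw(G) ≥ 3. Combining the bounds, tw(G) = 3.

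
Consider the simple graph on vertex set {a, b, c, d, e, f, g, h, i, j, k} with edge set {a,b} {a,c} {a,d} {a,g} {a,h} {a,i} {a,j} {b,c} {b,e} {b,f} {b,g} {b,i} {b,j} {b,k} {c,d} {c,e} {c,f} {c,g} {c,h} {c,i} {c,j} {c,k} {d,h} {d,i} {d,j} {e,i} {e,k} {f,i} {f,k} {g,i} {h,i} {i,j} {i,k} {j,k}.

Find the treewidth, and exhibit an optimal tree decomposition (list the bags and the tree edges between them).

Every bag has size at most 5, so the width is 5 − 1 = 4 and tw(G) ≤ 4. On the other hand G contains the 5-clique {a, c, d, i, j}. A clique must lie in a single bag of any decomposition, so no decomposition can have width below 4. Therefore the treewidth is 4.

Treewidth 4.
Bags: B1 = {a, b, c, i, j}  B2 = {a, c, d, i, j}  B3 = {a, b, c, g, i}  B4 = {b, c, i, j, k}  B5 = {b, c, e, i, k}  B6 = {a, c, d, h, i}  B7 = {b, c, f, i, k}
Tree: B1–B2, B1–B3, B1–B4, B4–B5, B2–B6, B4–B7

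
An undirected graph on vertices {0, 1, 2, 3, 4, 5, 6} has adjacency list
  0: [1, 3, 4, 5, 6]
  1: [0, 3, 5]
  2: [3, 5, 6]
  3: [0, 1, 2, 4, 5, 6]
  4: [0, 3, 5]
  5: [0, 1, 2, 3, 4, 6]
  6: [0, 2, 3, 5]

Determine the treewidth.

3

A width-3 tree decomposition is:
Bags: B1 = {0, 3, 4, 5}  B2 = {0, 3, 5, 6}  B3 = {2, 3, 5, 6}  B4 = {0, 1, 3, 5}
Tree: B1–B2, B2–B3, B1–B4
Every bag has size at most 4, so the width is 4 − 1 = 3 and tw(G) ≤ 3. On the other hand G contains the 4-clique {0, 1, 3, 5}. A clique must lie in a single bag of any decomposition, so no decomposition can have width below 3. Therefore the treewidth is 3.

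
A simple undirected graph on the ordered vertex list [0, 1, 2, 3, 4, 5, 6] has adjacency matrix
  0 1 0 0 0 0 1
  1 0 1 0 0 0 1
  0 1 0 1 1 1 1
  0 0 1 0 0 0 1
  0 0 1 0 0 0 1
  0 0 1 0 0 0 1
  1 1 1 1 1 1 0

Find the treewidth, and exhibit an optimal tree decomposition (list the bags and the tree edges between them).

Treewidth 2.
Bags: B1 = {1, 2, 6}  B2 = {0, 1, 6}  B3 = {2, 4, 6}  B4 = {2, 3, 6}  B5 = {2, 5, 6}
Tree: B1–B2, B1–B3, B1–B4, B4–B5

The largest bag has 3 vertices, giving width 2; this decomposition certifies tw(G) ≤ 2. For the lower bound, the 3 vertices {0, 1, 6} are pairwise adjacent, and any tree decomposition puts a clique entirely inside one bag — forcing width ≥ 2. Combining the bounds, tw(G) = 2.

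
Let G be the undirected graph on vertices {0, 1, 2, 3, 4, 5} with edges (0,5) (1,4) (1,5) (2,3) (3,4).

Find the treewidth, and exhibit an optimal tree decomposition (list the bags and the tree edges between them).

Each bag holds 2 vertices, so the decomposition has width 1, which upper-bounds the treewidth. G has an edge, so its treewidth is at least 1. Therefore the treewidth is 1.

Treewidth 1.
Bags: B1 = {3, 4}  B2 = {1, 4}  B3 = {1, 5}  B4 = {2, 3}  B5 = {0, 5}
Tree: B1–B2, B2–B3, B1–B4, B3–B5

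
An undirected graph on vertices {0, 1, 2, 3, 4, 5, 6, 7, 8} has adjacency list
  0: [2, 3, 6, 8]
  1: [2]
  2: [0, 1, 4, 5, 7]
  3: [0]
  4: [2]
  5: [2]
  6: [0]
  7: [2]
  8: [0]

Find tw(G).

A width-1 tree decomposition is:
Bags: B1 = {1, 2}  B2 = {0, 2}  B3 = {0, 8}  B4 = {2, 4}  B5 = {0, 3}  B6 = {0, 6}  B7 = {2, 5}  B8 = {2, 7}
Tree: B1–B2, B2–B3, B2–B4, B2–B5, B3–B6, B2–B7, B7–B8
Every bag has size at most 2, so the width is 2 − 1 = 1 and tw(G) ≤ 1. Since G has at least one edge (e.g. 1–2), it is not an edgeless graph, so tw(G) ≥ 1. Combining the bounds, tw(G) = 1.

1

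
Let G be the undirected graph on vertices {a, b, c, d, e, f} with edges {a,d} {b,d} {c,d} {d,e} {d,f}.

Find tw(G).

1

A width-1 tree decomposition is:
Bags: B1 = {c, d}  B2 = {d, f}  B3 = {d, e}  B4 = {b, d}  B5 = {a, d}
Tree: B1–B2, B2–B3, B3–B4, B2–B5
Each bag holds 2 vertices, so the decomposition has width 1, which upper-bounds the treewidth. G has an edge, so its treewidth is at least 1. Combining the bounds, tw(G) = 1.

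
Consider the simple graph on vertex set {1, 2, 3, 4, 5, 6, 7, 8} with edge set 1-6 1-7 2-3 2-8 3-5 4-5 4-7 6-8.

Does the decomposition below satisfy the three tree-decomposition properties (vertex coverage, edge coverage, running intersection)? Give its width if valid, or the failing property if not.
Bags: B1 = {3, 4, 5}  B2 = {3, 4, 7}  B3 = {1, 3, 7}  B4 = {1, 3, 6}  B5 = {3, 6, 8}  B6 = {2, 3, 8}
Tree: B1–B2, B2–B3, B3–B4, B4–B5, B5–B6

Yes; width 2.

Checking the three conditions: (i) the bags cover all of {1, 2, 3, 4, 5, 6, 7, 8}; (ii) for each edge, some bag contains both endpoints; (iii) the bags containing any fixed vertex form a subtree. All hold, so the decomposition is valid with width 3 − 1 = 2.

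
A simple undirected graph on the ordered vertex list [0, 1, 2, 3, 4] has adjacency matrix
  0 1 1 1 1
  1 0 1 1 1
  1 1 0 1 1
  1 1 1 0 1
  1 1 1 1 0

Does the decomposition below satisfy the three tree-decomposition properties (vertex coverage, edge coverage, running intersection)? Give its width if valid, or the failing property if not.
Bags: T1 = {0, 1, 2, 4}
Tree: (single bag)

A tree decomposition must satisfy three properties: every vertex lies in some bag; for every edge, both endpoints lie together in some bag; and for every vertex, the bags containing it form a connected subtree. Here vertex 3 appears in no bag, so the decomposition is invalid.

No — vertex 3 appears in no bag.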